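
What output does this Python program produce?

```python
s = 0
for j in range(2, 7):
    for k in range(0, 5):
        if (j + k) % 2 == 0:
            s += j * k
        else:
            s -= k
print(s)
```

80

j=2,k=0: even sum, s = 0+0 = 0
j=2,k=1: odd sum, s = 0-1 = -1
j=2,k=2: even sum, s = (-1)+4 = 3
j=2,k=3: odd sum, s = 3-3 = 0
j=2,k=4: even sum, s = 0+8 = 8
j=3,k=0: odd sum, s = 8-0 = 8
j=3,k=1: even sum, s = 8+3 = 11
j=3,k=2: odd sum, s = 11-2 = 9
j=3,k=3: even sum, s = 9+9 = 18
j=3,k=4: odd sum, s = 18-4 = 14
j=4,k=0: even sum, s = 14+0 = 14
j=4,k=1: odd sum, s = 14-1 = 13
j=4,k=2: even sum, s = 13+8 = 21
j=4,k=3: odd sum, s = 21-3 = 18
j=4,k=4: even sum, s = 18+16 = 34
j=5,k=0: odd sum, s = 34-0 = 34
j=5,k=1: even sum, s = 34+5 = 39
j=5,k=2: odd sum, s = 39-2 = 37
j=5,k=3: even sum, s = 37+15 = 52
j=5,k=4: odd sum, s = 52-4 = 48
j=6,k=0: even sum, s = 48+0 = 48
j=6,k=1: odd sum, s = 48-1 = 47
j=6,k=2: even sum, s = 47+12 = 59
j=6,k=3: odd sum, s = 59-3 = 56
j=6,k=4: even sum, s = 56+24 = 80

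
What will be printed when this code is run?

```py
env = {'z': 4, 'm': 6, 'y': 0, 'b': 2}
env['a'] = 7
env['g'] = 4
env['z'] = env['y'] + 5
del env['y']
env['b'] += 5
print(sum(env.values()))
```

env['a'] = 7 → {'z': 4, 'm': 6, 'y': 0, 'b': 2, 'a': 7}
env['g'] = 4 → {'z': 4, 'm': 6, 'y': 0, 'b': 2, 'a': 7, 'g': 4}
env['z'] = env['y']+5 = 5 → {'z': 5, 'm': 6, 'y': 0, 'b': 2, 'a': 7, 'g': 4}
del 'y' → {'z': 5, 'm': 6, 'b': 2, 'a': 7, 'g': 4}
env['b'] = 2+5 = 7 → {'z': 5, 'm': 6, 'b': 7, 'a': 7, 'g': 4}
sum of values = 29

29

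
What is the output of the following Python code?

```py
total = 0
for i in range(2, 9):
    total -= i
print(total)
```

i=2: total = 0-2 = -2
i=3: total = (-2)-3 = -5
i=4: total = (-5)-4 = -9
i=5: total = (-9)-5 = -14
i=6: total = (-14)-6 = -20
i=7: total = (-20)-7 = -27
i=8: total = (-27)-8 = -35

-35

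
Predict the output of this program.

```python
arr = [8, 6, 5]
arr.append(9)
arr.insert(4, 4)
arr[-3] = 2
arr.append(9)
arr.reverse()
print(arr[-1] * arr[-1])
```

64

append 9 → [8, 6, 5, 9]
insert 4 at 4 → [8, 6, 5, 9, 4]
arr[-3] = 2 → [8, 6, 2, 9, 4]
append 9 → [8, 6, 2, 9, 4, 9]
reverse → [9, 4, 9, 2, 6, 8]
arr[-1]*arr[-1] = 8*8 = 64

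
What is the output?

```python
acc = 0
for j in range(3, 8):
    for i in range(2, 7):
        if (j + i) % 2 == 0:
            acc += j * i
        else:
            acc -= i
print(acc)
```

j=3,i=2: odd sum, acc = 0-2 = -2
j=3,i=3: even sum, acc = (-2)+9 = 7
j=3,i=4: odd sum, acc = 7-4 = 3
j=3,i=5: even sum, acc = 3+15 = 18
j=3,i=6: odd sum, acc = 18-6 = 12
j=4,i=2: even sum, acc = 12+8 = 20
j=4,i=3: odd sum, acc = 20-3 = 17
j=4,i=4: even sum, acc = 17+16 = 33
j=4,i=5: odd sum, acc = 33-5 = 28
j=4,i=6: even sum, acc = 28+24 = 52
j=5,i=2: odd sum, acc = 52-2 = 50
j=5,i=3: even sum, acc = 50+15 = 65
j=5,i=4: odd sum, acc = 65-4 = 61
j=5,i=5: even sum, acc = 61+25 = 86
j=5,i=6: odd sum, acc = 86-6 = 80
j=6,i=2: even sum, acc = 80+12 = 92
j=6,i=3: odd sum, acc = 92-3 = 89
j=6,i=4: even sum, acc = 89+24 = 113
j=6,i=5: odd sum, acc = 113-5 = 108
j=6,i=6: even sum, acc = 108+36 = 144
j=7,i=2: odd sum, acc = 144-2 = 142
j=7,i=3: even sum, acc = 142+21 = 163
j=7,i=4: odd sum, acc = 163-4 = 159
j=7,i=5: even sum, acc = 159+35 = 194
j=7,i=6: odd sum, acc = 194-6 = 188

188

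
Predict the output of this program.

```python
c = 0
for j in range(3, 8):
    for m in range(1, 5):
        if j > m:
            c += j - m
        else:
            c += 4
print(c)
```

63

j=3,m=1: 3>1, c = 0+2 = 2
j=3,m=2: 3>2, c = 2+1 = 3
j=3,m=3: not 3>3, c = 3+4 = 7
j=3,m=4: not 3>4, c = 7+4 = 11
j=4,m=1: 4>1, c = 11+3 = 14
j=4,m=2: 4>2, c = 14+2 = 16
j=4,m=3: 4>3, c = 16+1 = 17
j=4,m=4: not 4>4, c = 17+4 = 21
j=5,m=1: 5>1, c = 21+4 = 25
j=5,m=2: 5>2, c = 25+3 = 28
j=5,m=3: 5>3, c = 28+2 = 30
j=5,m=4: 5>4, c = 30+1 = 31
j=6,m=1: 6>1, c = 31+5 = 36
j=6,m=2: 6>2, c = 36+4 = 40
j=6,m=3: 6>3, c = 40+3 = 43
j=6,m=4: 6>4, c = 43+2 = 45
j=7,m=1: 7>1, c = 45+6 = 51
j=7,m=2: 7>2, c = 51+5 = 56
j=7,m=3: 7>3, c = 56+4 = 60
j=7,m=4: 7>4, c = 60+3 = 63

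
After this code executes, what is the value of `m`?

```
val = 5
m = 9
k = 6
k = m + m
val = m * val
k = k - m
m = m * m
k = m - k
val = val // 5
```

81

k = 9+9 = 18
val = 9*5 = 45
k = 18-9 = 9
m = 9*9 = 81
k = 81-9 = 72
val = 45//5 = 9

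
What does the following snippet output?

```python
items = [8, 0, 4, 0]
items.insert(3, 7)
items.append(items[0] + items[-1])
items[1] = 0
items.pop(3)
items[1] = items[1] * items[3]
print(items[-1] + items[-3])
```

insert 7 at 3 → [8, 0, 4, 7, 0]
append items[0]+items[-1] = 8+0 = 8 → [8, 0, 4, 7, 0, 8]
items[1] = 0 → [8, 0, 4, 7, 0, 8]
pop(3) removes 7 → [8, 0, 4, 0, 8]
items[1] = items[1]*items[3] = 0*0 = 0 → [8, 0, 4, 0, 8]
items[-1]+items[-3] = 8+4 = 12

12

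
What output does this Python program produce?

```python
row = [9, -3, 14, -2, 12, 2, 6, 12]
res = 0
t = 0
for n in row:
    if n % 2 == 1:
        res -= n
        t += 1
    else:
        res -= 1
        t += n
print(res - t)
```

n=9: odd, res = 0-9 = -9; t=1
n=-3: odd, res = (-9)-(-3) = -6; t=2
n=14: not odd, res = (-6)-1 = -7; t=16
n=-2: not odd, res = (-7)-1 = -8; t=14
n=12: not odd, res = (-8)-1 = -9; t=26
n=2: not odd, res = (-9)-1 = -10; t=28
n=6: not odd, res = (-10)-1 = -11; t=34
n=12: not odd, res = (-11)-1 = -12; t=46
res-t = (-12)-46 = -58

-58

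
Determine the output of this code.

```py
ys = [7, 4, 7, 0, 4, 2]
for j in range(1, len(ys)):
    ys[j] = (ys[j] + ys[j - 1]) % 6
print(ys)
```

j=1: ys[1] = (4+7)%6 = 5 → [7, 5, 7, 0, 4, 2]
j=2: ys[2] = (7+5)%6 = 0 → [7, 5, 0, 0, 4, 2]
j=3: ys[3] = (0+0)%6 = 0 → [7, 5, 0, 0, 4, 2]
j=4: ys[4] = (4+0)%6 = 4 → [7, 5, 0, 0, 4, 2]
j=5: ys[5] = (2+4)%6 = 0 → [7, 5, 0, 0, 4, 0]

[7, 5, 0, 0, 4, 0]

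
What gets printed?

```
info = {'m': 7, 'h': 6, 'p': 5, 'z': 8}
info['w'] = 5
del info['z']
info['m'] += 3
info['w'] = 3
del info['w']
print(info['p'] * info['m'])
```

50

info['w'] = 5 → {'m': 7, 'h': 6, 'p': 5, 'z': 8, 'w': 5}
del 'z' → {'m': 7, 'h': 6, 'p': 5, 'w': 5}
info['m'] = 7+3 = 10 → {'m': 10, 'h': 6, 'p': 5, 'w': 5}
info['w'] = 3 → {'m': 10, 'h': 6, 'p': 5, 'w': 3}
del 'w' → {'m': 10, 'h': 6, 'p': 5}
info['p']*info['m'] = 5*10 = 50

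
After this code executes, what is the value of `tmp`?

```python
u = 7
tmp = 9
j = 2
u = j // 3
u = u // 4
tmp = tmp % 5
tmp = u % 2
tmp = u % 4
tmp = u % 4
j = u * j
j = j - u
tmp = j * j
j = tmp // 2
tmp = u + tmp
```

0

u = 2//3 = 0
u = 0//4 = 0
tmp = 9%5 = 4
tmp = 0%2 = 0
tmp = 0%4 = 0
tmp = 0%4 = 0
j = 0*2 = 0
j = 0-0 = 0
tmp = 0*0 = 0
j = 0//2 = 0
tmp = 0+0 = 0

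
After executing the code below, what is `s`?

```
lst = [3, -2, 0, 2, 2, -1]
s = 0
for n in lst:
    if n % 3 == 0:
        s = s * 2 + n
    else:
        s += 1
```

11

n=3: %3==0, s = 0*2+3 = 3
n=-2: not %3==0, s = 3+1 = 4
n=0: %3==0, s = 4*2+0 = 8
n=2: not %3==0, s = 8+1 = 9
n=2: not %3==0, s = 9+1 = 10
n=-1: not %3==0, s = 10+1 = 11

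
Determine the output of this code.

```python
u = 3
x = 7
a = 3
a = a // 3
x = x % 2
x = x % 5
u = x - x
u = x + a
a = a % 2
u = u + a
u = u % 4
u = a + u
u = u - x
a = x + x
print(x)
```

a = 3//3 = 1
x = 7%2 = 1
x = 1%5 = 1
u = 1-1 = 0
u = 1+1 = 2
a = 1%2 = 1
u = 2+1 = 3
u = 3%4 = 3
u = 1+3 = 4
u = 4-1 = 3
a = 1+1 = 2

1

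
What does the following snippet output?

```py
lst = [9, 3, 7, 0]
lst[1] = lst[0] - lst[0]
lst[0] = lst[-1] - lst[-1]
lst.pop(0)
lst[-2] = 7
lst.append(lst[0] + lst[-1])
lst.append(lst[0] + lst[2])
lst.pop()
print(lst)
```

lst[1] = lst[0]-lst[0] = 9-9 = 0 → [9, 0, 7, 0]
lst[0] = lst[-1]-lst[-1] = 0-0 = 0 → [0, 0, 7, 0]
pop(0) removes 0 → [0, 7, 0]
lst[-2] = 7 → [0, 7, 0]
append lst[0]+lst[-1] = 0+0 = 0 → [0, 7, 0, 0]
append lst[0]+lst[2] = 0+0 = 0 → [0, 7, 0, 0, 0]
pop() removes 0 → [0, 7, 0, 0]

[0, 7, 0, 0]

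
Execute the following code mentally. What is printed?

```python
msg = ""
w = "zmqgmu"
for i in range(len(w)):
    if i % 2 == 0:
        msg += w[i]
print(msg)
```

zqm

i=0: add 'z' → 'z'
i=1: skip
i=2: add 'q' → 'zq'
i=3: skip
i=4: add 'm' → 'zqm'
i=5: skip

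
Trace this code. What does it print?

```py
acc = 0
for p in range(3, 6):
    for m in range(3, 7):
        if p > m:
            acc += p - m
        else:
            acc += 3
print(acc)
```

p=3,m=3: not 3>3, acc = 0+3 = 3
p=3,m=4: not 3>4, acc = 3+3 = 6
p=3,m=5: not 3>5, acc = 6+3 = 9
p=3,m=6: not 3>6, acc = 9+3 = 12
p=4,m=3: 4>3, acc = 12+1 = 13
p=4,m=4: not 4>4, acc = 13+3 = 16
p=4,m=5: not 4>5, acc = 16+3 = 19
p=4,m=6: not 4>6, acc = 19+3 = 22
p=5,m=3: 5>3, acc = 22+2 = 24
p=5,m=4: 5>4, acc = 24+1 = 25
p=5,m=5: not 5>5, acc = 25+3 = 28
p=5,m=6: not 5>6, acc = 28+3 = 31

31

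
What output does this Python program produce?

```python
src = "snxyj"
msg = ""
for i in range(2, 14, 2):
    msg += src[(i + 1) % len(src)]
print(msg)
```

i=2: add src[3]='y' → 'y'
i=4: add src[0]='s' → 'ys'
i=6: add src[2]='x' → 'ysx'
i=8: add src[4]='j' → 'ysxj'
i=10: add src[1]='n' → 'ysxjn'
i=12: add src[3]='y' → 'ysxjny'

ysxjny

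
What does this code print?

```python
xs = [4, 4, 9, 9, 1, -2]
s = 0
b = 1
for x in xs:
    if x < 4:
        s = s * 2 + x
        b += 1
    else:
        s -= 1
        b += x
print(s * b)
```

x=4: not <4, s = 0-1 = -1; b=5
x=4: not <4, s = (-1)-1 = -2; b=9
x=9: not <4, s = (-2)-1 = -3; b=18
x=9: not <4, s = (-3)-1 = -4; b=27
x=1: <4, s = (-4)*2+1 = -7; b=28
x=-2: <4, s = (-7)*2+(-2) = -16; b=29
s*b = (-16)*29 = -464

-464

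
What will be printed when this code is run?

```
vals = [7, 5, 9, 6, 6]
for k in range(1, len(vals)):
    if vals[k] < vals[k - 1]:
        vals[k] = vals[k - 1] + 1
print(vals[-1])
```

11

k=1: 5<7, vals[1] = 7+1 = 8 → [7, 8, 9, 6, 6]
k=2: 9>=8, unchanged → [7, 8, 9, 6, 6]
k=3: 6<9, vals[3] = 9+1 = 10 → [7, 8, 9, 10, 6]
k=4: 6<10, vals[4] = 10+1 = 11 → [7, 8, 9, 10, 11]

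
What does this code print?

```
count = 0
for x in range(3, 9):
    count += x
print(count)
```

33

x=3: count = 0+3 = 3
x=4: count = 3+4 = 7
x=5: count = 7+5 = 12
x=6: count = 12+6 = 18
x=7: count = 18+7 = 25
x=8: count = 25+8 = 33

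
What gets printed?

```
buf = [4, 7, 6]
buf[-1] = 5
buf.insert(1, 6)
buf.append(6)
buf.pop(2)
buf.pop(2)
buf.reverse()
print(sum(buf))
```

16

buf[-1] = 5 → [4, 7, 5]
insert 6 at 1 → [4, 6, 7, 5]
append 6 → [4, 6, 7, 5, 6]
pop(2) removes 7 → [4, 6, 5, 6]
pop(2) removes 5 → [4, 6, 6]
reverse → [6, 6, 4]
sum = 16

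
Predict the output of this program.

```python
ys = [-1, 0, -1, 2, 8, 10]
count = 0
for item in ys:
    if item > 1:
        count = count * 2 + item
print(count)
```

item=-1: not >1
item=0: not >1
item=-1: not >1
item=2: >1, count = 0*2+2 = 2
item=8: >1, count = 2*2+8 = 12
item=10: >1, count = 12*2+10 = 34

34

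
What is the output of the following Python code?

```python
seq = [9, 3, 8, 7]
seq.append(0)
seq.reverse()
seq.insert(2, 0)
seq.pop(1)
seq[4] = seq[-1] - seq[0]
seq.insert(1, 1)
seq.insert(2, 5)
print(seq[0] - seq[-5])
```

append 0 → [9, 3, 8, 7, 0]
reverse → [0, 7, 8, 3, 9]
insert 0 at 2 → [0, 7, 0, 8, 3, 9]
pop(1) removes 7 → [0, 0, 8, 3, 9]
seq[4] = seq[-1]-seq[0] = 9-0 = 9 → [0, 0, 8, 3, 9]
insert 1 at 1 → [0, 1, 0, 8, 3, 9]
insert 5 at 2 → [0, 1, 5, 0, 8, 3, 9]
seq[0]-seq[-5] = 0-5 = -5

-5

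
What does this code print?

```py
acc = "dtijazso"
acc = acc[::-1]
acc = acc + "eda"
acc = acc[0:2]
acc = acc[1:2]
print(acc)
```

reverse → 'oszajitd'
+ 'eda' → 'oszajitdeda'
slice [0:2] → 'os'
slice [1:2] → 's'

s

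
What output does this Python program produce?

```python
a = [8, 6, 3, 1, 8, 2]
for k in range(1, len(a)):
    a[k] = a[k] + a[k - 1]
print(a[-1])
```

28

k=1: a[1] = 6+8 = 14 → [8, 14, 3, 1, 8, 2]
k=2: a[2] = 3+14 = 17 → [8, 14, 17, 1, 8, 2]
k=3: a[3] = 1+17 = 18 → [8, 14, 17, 18, 8, 2]
k=4: a[4] = 8+18 = 26 → [8, 14, 17, 18, 26, 2]
k=5: a[5] = 2+26 = 28 → [8, 14, 17, 18, 26, 28]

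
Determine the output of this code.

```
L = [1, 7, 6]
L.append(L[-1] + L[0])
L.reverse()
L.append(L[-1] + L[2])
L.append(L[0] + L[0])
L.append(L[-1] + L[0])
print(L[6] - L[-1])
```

append L[-1]+L[0] = 6+1 = 7 → [1, 7, 6, 7]
reverse → [7, 6, 7, 1]
append L[-1]+L[2] = 1+7 = 8 → [7, 6, 7, 1, 8]
append L[0]+L[0] = 7+7 = 14 → [7, 6, 7, 1, 8, 14]
append L[-1]+L[0] = 14+7 = 21 → [7, 6, 7, 1, 8, 14, 21]
L[6]-L[-1] = 21-21 = 0

0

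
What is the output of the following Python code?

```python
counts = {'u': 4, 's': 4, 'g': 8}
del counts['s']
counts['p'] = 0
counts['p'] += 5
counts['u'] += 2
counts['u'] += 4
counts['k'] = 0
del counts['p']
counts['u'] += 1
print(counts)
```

del 's' → {'u': 4, 'g': 8}
counts['p'] = 0 → {'u': 4, 'g': 8, 'p': 0}
counts['p'] = 0+5 = 5 → {'u': 4, 'g': 8, 'p': 5}
counts['u'] = 4+2 = 6 → {'u': 6, 'g': 8, 'p': 5}
counts['u'] = 6+4 = 10 → {'u': 10, 'g': 8, 'p': 5}
counts['k'] = 0 → {'u': 10, 'g': 8, 'p': 5, 'k': 0}
del 'p' → {'u': 10, 'g': 8, 'k': 0}
counts['u'] = 10+1 = 11 → {'u': 11, 'g': 8, 'k': 0}

{'u': 11, 'g': 8, 'k': 0}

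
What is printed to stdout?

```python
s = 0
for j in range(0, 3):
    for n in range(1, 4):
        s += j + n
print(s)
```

27

j=0,n=1: s = 0+1 = 1
j=0,n=2: s = 1+2 = 3
j=0,n=3: s = 3+3 = 6
j=1,n=1: s = 6+2 = 8
j=1,n=2: s = 8+3 = 11
j=1,n=3: s = 11+4 = 15
j=2,n=1: s = 15+3 = 18
j=2,n=2: s = 18+4 = 22
j=2,n=3: s = 22+5 = 27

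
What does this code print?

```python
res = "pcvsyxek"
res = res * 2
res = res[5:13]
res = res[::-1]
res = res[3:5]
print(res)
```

repeat ×2 → 'pcvsyxekpcvsyxek'
slice [5:13] → 'xekpcvsy'
reverse → 'ysvcpkex'
slice [3:5] → 'cp'

cp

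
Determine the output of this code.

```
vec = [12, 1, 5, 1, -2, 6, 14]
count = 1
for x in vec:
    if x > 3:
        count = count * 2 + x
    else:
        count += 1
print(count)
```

x=12: >3, count = 1*2+12 = 14
x=1: not >3, count = 14+1 = 15
x=5: >3, count = 15*2+5 = 35
x=1: not >3, count = 35+1 = 36
x=-2: not >3, count = 36+1 = 37
x=6: >3, count = 37*2+6 = 80
x=14: >3, count = 80*2+14 = 174

174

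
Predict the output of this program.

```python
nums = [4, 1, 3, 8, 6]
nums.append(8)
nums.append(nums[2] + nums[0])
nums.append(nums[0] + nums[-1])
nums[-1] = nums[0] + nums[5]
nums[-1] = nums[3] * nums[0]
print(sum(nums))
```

69

append 8 → [4, 1, 3, 8, 6, 8]
append nums[2]+nums[0] = 3+4 = 7 → [4, 1, 3, 8, 6, 8, 7]
append nums[0]+nums[-1] = 4+7 = 11 → [4, 1, 3, 8, 6, 8, 7, 11]
nums[-1] = nums[0]+nums[5] = 4+8 = 12 → [4, 1, 3, 8, 6, 8, 7, 12]
nums[-1] = nums[3]*nums[0] = 8*4 = 32 → [4, 1, 3, 8, 6, 8, 7, 32]
sum = 69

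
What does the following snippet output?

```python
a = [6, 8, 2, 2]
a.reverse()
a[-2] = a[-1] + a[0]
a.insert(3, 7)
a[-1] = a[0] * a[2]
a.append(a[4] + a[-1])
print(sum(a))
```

67

reverse → [2, 2, 8, 6]
a[-2] = a[-1]+a[0] = 6+2 = 8 → [2, 2, 8, 6]
insert 7 at 3 → [2, 2, 8, 7, 6]
a[-1] = a[0]*a[2] = 2*8 = 16 → [2, 2, 8, 7, 16]
append a[4]+a[-1] = 16+16 = 32 → [2, 2, 8, 7, 16, 32]
sum = 67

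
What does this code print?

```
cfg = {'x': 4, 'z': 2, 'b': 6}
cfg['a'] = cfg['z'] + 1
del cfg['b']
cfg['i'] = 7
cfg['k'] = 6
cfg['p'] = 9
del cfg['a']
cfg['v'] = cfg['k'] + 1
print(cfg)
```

{'x': 4, 'z': 2, 'i': 7, 'k': 6, 'p': 9, 'v': 7}

cfg['a'] = cfg['z']+1 = 3 → {'x': 4, 'z': 2, 'b': 6, 'a': 3}
del 'b' → {'x': 4, 'z': 2, 'a': 3}
cfg['i'] = 7 → {'x': 4, 'z': 2, 'a': 3, 'i': 7}
cfg['k'] = 6 → {'x': 4, 'z': 2, 'a': 3, 'i': 7, 'k': 6}
cfg['p'] = 9 → {'x': 4, 'z': 2, 'a': 3, 'i': 7, 'k': 6, 'p': 9}
del 'a' → {'x': 4, 'z': 2, 'i': 7, 'k': 6, 'p': 9}
cfg['v'] = cfg['k']+1 = 7 → {'x': 4, 'z': 2, 'i': 7, 'k': 6, 'p': 9, 'v': 7}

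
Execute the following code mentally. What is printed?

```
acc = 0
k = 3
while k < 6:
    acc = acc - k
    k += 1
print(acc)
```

-12

k=3: acc = 0-3 = -3
k=4: acc = (-3)-4 = -7
k=5: acc = (-7)-5 = -12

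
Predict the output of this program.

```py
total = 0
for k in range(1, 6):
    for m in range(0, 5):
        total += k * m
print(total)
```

k=1,m=0: total = 0+0 = 0
k=1,m=1: total = 0+1 = 1
k=1,m=2: total = 1+2 = 3
k=1,m=3: total = 3+3 = 6
k=1,m=4: total = 6+4 = 10
k=2,m=0: total = 10+0 = 10
k=2,m=1: total = 10+2 = 12
k=2,m=2: total = 12+4 = 16
k=2,m=3: total = 16+6 = 22
k=2,m=4: total = 22+8 = 30
k=3,m=0: total = 30+0 = 30
k=3,m=1: total = 30+3 = 33
k=3,m=2: total = 33+6 = 39
k=3,m=3: total = 39+9 = 48
k=3,m=4: total = 48+12 = 60
k=4,m=0: total = 60+0 = 60
k=4,m=1: total = 60+4 = 64
k=4,m=2: total = 64+8 = 72
k=4,m=3: total = 72+12 = 84
k=4,m=4: total = 84+16 = 100
k=5,m=0: total = 100+0 = 100
k=5,m=1: total = 100+5 = 105
k=5,m=2: total = 105+10 = 115
k=5,m=3: total = 115+15 = 130
k=5,m=4: total = 130+20 = 150

150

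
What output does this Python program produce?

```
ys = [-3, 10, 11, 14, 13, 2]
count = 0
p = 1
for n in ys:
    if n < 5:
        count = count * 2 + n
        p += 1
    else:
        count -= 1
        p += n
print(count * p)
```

-612

n=-3: <5, count = 0*2+(-3) = -3; p=2
n=10: not <5, count = (-3)-1 = -4; p=12
n=11: not <5, count = (-4)-1 = -5; p=23
n=14: not <5, count = (-5)-1 = -6; p=37
n=13: not <5, count = (-6)-1 = -7; p=50
n=2: <5, count = (-7)*2+2 = -12; p=51
count*p = (-12)*51 = -612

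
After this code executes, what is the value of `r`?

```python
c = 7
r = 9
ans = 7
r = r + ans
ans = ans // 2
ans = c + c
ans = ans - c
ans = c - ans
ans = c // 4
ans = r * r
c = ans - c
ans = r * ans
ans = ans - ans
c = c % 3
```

16

r = 9+7 = 16
ans = 7//2 = 3
ans = 7+7 = 14
ans = 14-7 = 7
ans = 7-7 = 0
ans = 7//4 = 1
ans = 16*16 = 256
c = 256-7 = 249
ans = 16*256 = 4096
ans = 4096-4096 = 0
c = 249%3 = 0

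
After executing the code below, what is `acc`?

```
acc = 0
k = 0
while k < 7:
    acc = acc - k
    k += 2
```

k=0: acc = 0-0 = 0
k=2: acc = 0-2 = -2
k=4: acc = (-2)-4 = -6
k=6: acc = (-6)-6 = -12

-12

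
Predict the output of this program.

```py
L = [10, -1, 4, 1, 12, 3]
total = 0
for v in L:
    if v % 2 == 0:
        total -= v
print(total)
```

-26

v=10: even, total = 0-10 = -10
v=-1: not even
v=4: even, total = (-10)-4 = -14
v=1: not even
v=12: even, total = (-14)-12 = -26
v=3: not even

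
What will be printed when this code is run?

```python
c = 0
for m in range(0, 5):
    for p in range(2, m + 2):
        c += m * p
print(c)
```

m=1,p=2: c = 0+2 = 2
m=2,p=2: c = 2+4 = 6
m=2,p=3: c = 6+6 = 12
m=3,p=2: c = 12+6 = 18
m=3,p=3: c = 18+9 = 27
m=3,p=4: c = 27+12 = 39
m=4,p=2: c = 39+8 = 47
m=4,p=3: c = 47+12 = 59
m=4,p=4: c = 59+16 = 75
m=4,p=5: c = 75+20 = 95

95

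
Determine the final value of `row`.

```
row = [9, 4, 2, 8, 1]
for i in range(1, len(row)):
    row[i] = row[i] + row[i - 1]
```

[9, 13, 15, 23, 24]

i=1: row[1] = 4+9 = 13 → [9, 13, 2, 8, 1]
i=2: row[2] = 2+13 = 15 → [9, 13, 15, 8, 1]
i=3: row[3] = 8+15 = 23 → [9, 13, 15, 23, 1]
i=4: row[4] = 1+23 = 24 → [9, 13, 15, 23, 24]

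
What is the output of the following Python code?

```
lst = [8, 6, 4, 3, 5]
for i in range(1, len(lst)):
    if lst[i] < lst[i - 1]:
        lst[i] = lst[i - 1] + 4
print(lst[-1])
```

i=1: 6<8, lst[1] = 8+4 = 12 → [8, 12, 4, 3, 5]
i=2: 4<12, lst[2] = 12+4 = 16 → [8, 12, 16, 3, 5]
i=3: 3<16, lst[3] = 16+4 = 20 → [8, 12, 16, 20, 5]
i=4: 5<20, lst[4] = 20+4 = 24 → [8, 12, 16, 20, 24]

24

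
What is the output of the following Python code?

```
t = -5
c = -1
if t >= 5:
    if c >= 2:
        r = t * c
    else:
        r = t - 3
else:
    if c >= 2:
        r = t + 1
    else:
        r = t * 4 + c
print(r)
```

-21

t=-5, c=-1
t >= 5 is False; c >= 2 is False
→ r = t * 4 + c = -21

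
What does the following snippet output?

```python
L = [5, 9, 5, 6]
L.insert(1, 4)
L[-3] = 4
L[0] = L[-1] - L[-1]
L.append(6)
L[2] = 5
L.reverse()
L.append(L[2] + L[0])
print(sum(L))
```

insert 4 at 1 → [5, 4, 9, 5, 6]
L[-3] = 4 → [5, 4, 4, 5, 6]
L[0] = L[-1]-L[-1] = 6-6 = 0 → [0, 4, 4, 5, 6]
append 6 → [0, 4, 4, 5, 6, 6]
L[2] = 5 → [0, 4, 5, 5, 6, 6]
reverse → [6, 6, 5, 5, 4, 0]
append L[2]+L[0] = 5+6 = 11 → [6, 6, 5, 5, 4, 0, 11]
sum = 37

37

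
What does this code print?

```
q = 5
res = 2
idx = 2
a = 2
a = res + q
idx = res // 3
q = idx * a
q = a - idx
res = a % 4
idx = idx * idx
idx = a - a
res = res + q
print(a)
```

a = 2+5 = 7
idx = 2//3 = 0
q = 0*7 = 0
q = 7-0 = 7
res = 7%4 = 3
idx = 0*0 = 0
idx = 7-7 = 0
res = 3+7 = 10

7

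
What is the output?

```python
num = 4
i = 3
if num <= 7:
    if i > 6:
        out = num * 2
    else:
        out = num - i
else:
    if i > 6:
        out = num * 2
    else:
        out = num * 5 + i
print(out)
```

num=4, i=3
num <= 7 is True; i > 6 is False
→ out = num - i = 1

1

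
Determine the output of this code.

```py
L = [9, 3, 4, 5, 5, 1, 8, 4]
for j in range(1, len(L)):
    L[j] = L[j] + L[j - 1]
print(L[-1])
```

39

j=1: L[1] = 3+9 = 12 → [9, 12, 4, 5, 5, 1, 8, 4]
j=2: L[2] = 4+12 = 16 → [9, 12, 16, 5, 5, 1, 8, 4]
j=3: L[3] = 5+16 = 21 → [9, 12, 16, 21, 5, 1, 8, 4]
j=4: L[4] = 5+21 = 26 → [9, 12, 16, 21, 26, 1, 8, 4]
j=5: L[5] = 1+26 = 27 → [9, 12, 16, 21, 26, 27, 8, 4]
j=6: L[6] = 8+27 = 35 → [9, 12, 16, 21, 26, 27, 35, 4]
j=7: L[7] = 4+35 = 39 → [9, 12, 16, 21, 26, 27, 35, 39]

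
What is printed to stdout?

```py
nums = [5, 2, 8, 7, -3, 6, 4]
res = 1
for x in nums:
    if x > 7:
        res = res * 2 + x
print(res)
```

10

x=5: not >7
x=2: not >7
x=8: >7, res = 1*2+8 = 10
x=7: not >7
x=-3: not >7
x=6: not >7
x=4: not >7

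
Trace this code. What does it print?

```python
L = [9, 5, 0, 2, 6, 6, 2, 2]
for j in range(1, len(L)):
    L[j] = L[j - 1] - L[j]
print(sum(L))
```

-21

j=1: L[1] = 9-5 = 4 → [9, 4, 0, 2, 6, 6, 2, 2]
j=2: L[2] = 4-0 = 4 → [9, 4, 4, 2, 6, 6, 2, 2]
j=3: L[3] = 4-2 = 2 → [9, 4, 4, 2, 6, 6, 2, 2]
j=4: L[4] = 2-6 = -4 → [9, 4, 4, 2, -4, 6, 2, 2]
j=5: L[5] = (-4)-6 = -10 → [9, 4, 4, 2, -4, -10, 2, 2]
j=6: L[6] = (-10)-2 = -12 → [9, 4, 4, 2, -4, -10, -12, 2]
j=7: L[7] = (-12)-2 = -14 → [9, 4, 4, 2, -4, -10, -12, -14]
sum = -21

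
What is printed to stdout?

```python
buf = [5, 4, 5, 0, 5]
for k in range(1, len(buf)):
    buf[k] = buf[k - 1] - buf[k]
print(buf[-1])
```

-9

k=1: buf[1] = 5-4 = 1 → [5, 1, 5, 0, 5]
k=2: buf[2] = 1-5 = -4 → [5, 1, -4, 0, 5]
k=3: buf[3] = (-4)-0 = -4 → [5, 1, -4, -4, 5]
k=4: buf[4] = (-4)-5 = -9 → [5, 1, -4, -4, -9]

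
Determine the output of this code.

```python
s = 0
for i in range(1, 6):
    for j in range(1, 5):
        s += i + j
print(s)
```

110

i=1,j=1: s = 0+2 = 2
i=1,j=2: s = 2+3 = 5
i=1,j=3: s = 5+4 = 9
i=1,j=4: s = 9+5 = 14
i=2,j=1: s = 14+3 = 17
i=2,j=2: s = 17+4 = 21
i=2,j=3: s = 21+5 = 26
i=2,j=4: s = 26+6 = 32
i=3,j=1: s = 32+4 = 36
i=3,j=2: s = 36+5 = 41
i=3,j=3: s = 41+6 = 47
i=3,j=4: s = 47+7 = 54
i=4,j=1: s = 54+5 = 59
i=4,j=2: s = 59+6 = 65
i=4,j=3: s = 65+7 = 72
i=4,j=4: s = 72+8 = 80
i=5,j=1: s = 80+6 = 86
i=5,j=2: s = 86+7 = 93
i=5,j=3: s = 93+8 = 101
i=5,j=4: s = 101+9 = 110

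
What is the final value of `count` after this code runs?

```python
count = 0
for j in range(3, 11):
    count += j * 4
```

j=3: count = 0+3*4 = 12
j=4: count = 12+4*4 = 28
j=5: count = 28+5*4 = 48
j=6: count = 48+6*4 = 72
j=7: count = 72+7*4 = 100
j=8: count = 100+8*4 = 132
j=9: count = 132+9*4 = 168
j=10: count = 168+10*4 = 208

208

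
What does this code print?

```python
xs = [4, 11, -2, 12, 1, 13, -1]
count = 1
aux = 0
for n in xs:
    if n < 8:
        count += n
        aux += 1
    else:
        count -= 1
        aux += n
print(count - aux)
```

n=4: <8, count = 1+4 = 5; aux=1
n=11: not <8, count = 5-1 = 4; aux=12
n=-2: <8, count = 4+(-2) = 2; aux=13
n=12: not <8, count = 2-1 = 1; aux=25
n=1: <8, count = 1+1 = 2; aux=26
n=13: not <8, count = 2-1 = 1; aux=39
n=-1: <8, count = 1+(-1) = 0; aux=40
count-aux = 0-40 = -40

-40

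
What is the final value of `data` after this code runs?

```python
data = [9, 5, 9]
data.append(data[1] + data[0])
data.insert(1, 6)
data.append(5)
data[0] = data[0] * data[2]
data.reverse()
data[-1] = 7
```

[5, 14, 9, 5, 6, 7]

append data[1]+data[0] = 5+9 = 14 → [9, 5, 9, 14]
insert 6 at 1 → [9, 6, 5, 9, 14]
append 5 → [9, 6, 5, 9, 14, 5]
data[0] = data[0]*data[2] = 9*5 = 45 → [45, 6, 5, 9, 14, 5]
reverse → [5, 14, 9, 5, 6, 45]
data[-1] = 7 → [5, 14, 9, 5, 6, 7]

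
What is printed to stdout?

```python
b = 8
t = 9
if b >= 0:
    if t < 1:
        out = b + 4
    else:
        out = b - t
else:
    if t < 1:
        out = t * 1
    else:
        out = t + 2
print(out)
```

-1

b=8, t=9
b >= 0 is True; t < 1 is False
→ out = b - t = -1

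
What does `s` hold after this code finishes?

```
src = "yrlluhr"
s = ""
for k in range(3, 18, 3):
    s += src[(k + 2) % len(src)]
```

'hruyl'

k=3: add src[5]='h' → 'h'
k=6: add src[1]='r' → 'hr'
k=9: add src[4]='u' → 'hru'
k=12: add src[0]='y' → 'hruy'
k=15: add src[3]='l' → 'hruyl'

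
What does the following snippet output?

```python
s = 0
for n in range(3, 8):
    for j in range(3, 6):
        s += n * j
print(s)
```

n=3,j=3: s = 0+9 = 9
n=3,j=4: s = 9+12 = 21
n=3,j=5: s = 21+15 = 36
n=4,j=3: s = 36+12 = 48
n=4,j=4: s = 48+16 = 64
n=4,j=5: s = 64+20 = 84
n=5,j=3: s = 84+15 = 99
n=5,j=4: s = 99+20 = 119
n=5,j=5: s = 119+25 = 144
n=6,j=3: s = 144+18 = 162
n=6,j=4: s = 162+24 = 186
n=6,j=5: s = 186+30 = 216
n=7,j=3: s = 216+21 = 237
n=7,j=4: s = 237+28 = 265
n=7,j=5: s = 265+35 = 300

300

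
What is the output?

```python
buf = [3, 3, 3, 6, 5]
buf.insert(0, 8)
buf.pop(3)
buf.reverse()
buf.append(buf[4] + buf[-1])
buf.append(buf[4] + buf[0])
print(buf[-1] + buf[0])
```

18

insert 8 at 0 → [8, 3, 3, 3, 6, 5]
pop(3) removes 3 → [8, 3, 3, 6, 5]
reverse → [5, 6, 3, 3, 8]
append buf[4]+buf[-1] = 8+8 = 16 → [5, 6, 3, 3, 8, 16]
append buf[4]+buf[0] = 8+5 = 13 → [5, 6, 3, 3, 8, 16, 13]
buf[-1]+buf[0] = 13+5 = 18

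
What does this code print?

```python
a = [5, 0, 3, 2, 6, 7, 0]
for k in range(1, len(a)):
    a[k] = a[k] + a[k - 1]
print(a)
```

k=1: a[1] = 0+5 = 5 → [5, 5, 3, 2, 6, 7, 0]
k=2: a[2] = 3+5 = 8 → [5, 5, 8, 2, 6, 7, 0]
k=3: a[3] = 2+8 = 10 → [5, 5, 8, 10, 6, 7, 0]
k=4: a[4] = 6+10 = 16 → [5, 5, 8, 10, 16, 7, 0]
k=5: a[5] = 7+16 = 23 → [5, 5, 8, 10, 16, 23, 0]
k=6: a[6] = 0+23 = 23 → [5, 5, 8, 10, 16, 23, 23]

[5, 5, 8, 10, 16, 23, 23]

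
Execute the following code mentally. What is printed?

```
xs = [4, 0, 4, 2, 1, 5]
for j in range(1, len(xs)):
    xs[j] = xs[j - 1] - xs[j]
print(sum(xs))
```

j=1: xs[1] = 4-0 = 4 → [4, 4, 4, 2, 1, 5]
j=2: xs[2] = 4-4 = 0 → [4, 4, 0, 2, 1, 5]
j=3: xs[3] = 0-2 = -2 → [4, 4, 0, -2, 1, 5]
j=4: xs[4] = (-2)-1 = -3 → [4, 4, 0, -2, -3, 5]
j=5: xs[5] = (-3)-5 = -8 → [4, 4, 0, -2, -3, -8]
sum = -5

-5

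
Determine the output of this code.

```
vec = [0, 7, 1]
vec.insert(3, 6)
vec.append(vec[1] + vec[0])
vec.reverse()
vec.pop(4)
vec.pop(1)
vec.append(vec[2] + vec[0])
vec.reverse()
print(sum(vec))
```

29

insert 6 at 3 → [0, 7, 1, 6]
append vec[1]+vec[0] = 7+0 = 7 → [0, 7, 1, 6, 7]
reverse → [7, 6, 1, 7, 0]
pop(4) removes 0 → [7, 6, 1, 7]
pop(1) removes 6 → [7, 1, 7]
append vec[2]+vec[0] = 7+7 = 14 → [7, 1, 7, 14]
reverse → [14, 7, 1, 7]
sum = 29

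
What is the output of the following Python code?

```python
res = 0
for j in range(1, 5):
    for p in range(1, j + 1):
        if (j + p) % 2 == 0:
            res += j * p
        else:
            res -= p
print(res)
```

34

j=1,p=1: even sum, res = 0+1 = 1
j=2,p=1: odd sum, res = 1-1 = 0
j=2,p=2: even sum, res = 0+4 = 4
j=3,p=1: even sum, res = 4+3 = 7
j=3,p=2: odd sum, res = 7-2 = 5
j=3,p=3: even sum, res = 5+9 = 14
j=4,p=1: odd sum, res = 14-1 = 13
j=4,p=2: even sum, res = 13+8 = 21
j=4,p=3: odd sum, res = 21-3 = 18
j=4,p=4: even sum, res = 18+16 = 34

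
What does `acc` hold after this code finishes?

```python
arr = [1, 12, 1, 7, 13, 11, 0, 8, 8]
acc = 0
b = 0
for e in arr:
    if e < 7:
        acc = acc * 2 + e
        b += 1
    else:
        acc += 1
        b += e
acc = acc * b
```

e=1: <7, acc = 0*2+1 = 1; b=1
e=12: not <7, acc = 1+1 = 2; b=13
e=1: <7, acc = 2*2+1 = 5; b=14
e=7: not <7, acc = 5+1 = 6; b=21
e=13: not <7, acc = 6+1 = 7; b=34
e=11: not <7, acc = 7+1 = 8; b=45
e=0: <7, acc = 8*2+0 = 16; b=46
e=8: not <7, acc = 16+1 = 17; b=54
e=8: not <7, acc = 17+1 = 18; b=62
acc*b = 18*62 = 1116

1116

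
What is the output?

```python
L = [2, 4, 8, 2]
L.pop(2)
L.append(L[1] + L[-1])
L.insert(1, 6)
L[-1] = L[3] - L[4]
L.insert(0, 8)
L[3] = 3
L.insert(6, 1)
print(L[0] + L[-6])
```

10

pop(2) removes 8 → [2, 4, 2]
append L[1]+L[-1] = 4+2 = 6 → [2, 4, 2, 6]
insert 6 at 1 → [2, 6, 4, 2, 6]
L[-1] = L[3]-L[4] = 2-6 = -4 → [2, 6, 4, 2, -4]
insert 8 at 0 → [8, 2, 6, 4, 2, -4]
L[3] = 3 → [8, 2, 6, 3, 2, -4]
insert 1 at 6 → [8, 2, 6, 3, 2, -4, 1]
L[0]+L[-6] = 8+2 = 10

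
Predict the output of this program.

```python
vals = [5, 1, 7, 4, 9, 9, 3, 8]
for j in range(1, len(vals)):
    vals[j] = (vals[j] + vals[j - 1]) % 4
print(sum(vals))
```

18

j=1: vals[1] = (1+5)%4 = 2 → [5, 2, 7, 4, 9, 9, 3, 8]
j=2: vals[2] = (7+2)%4 = 1 → [5, 2, 1, 4, 9, 9, 3, 8]
j=3: vals[3] = (4+1)%4 = 1 → [5, 2, 1, 1, 9, 9, 3, 8]
j=4: vals[4] = (9+1)%4 = 2 → [5, 2, 1, 1, 2, 9, 3, 8]
j=5: vals[5] = (9+2)%4 = 3 → [5, 2, 1, 1, 2, 3, 3, 8]
j=6: vals[6] = (3+3)%4 = 2 → [5, 2, 1, 1, 2, 3, 2, 8]
j=7: vals[7] = (8+2)%4 = 2 → [5, 2, 1, 1, 2, 3, 2, 2]
sum = 18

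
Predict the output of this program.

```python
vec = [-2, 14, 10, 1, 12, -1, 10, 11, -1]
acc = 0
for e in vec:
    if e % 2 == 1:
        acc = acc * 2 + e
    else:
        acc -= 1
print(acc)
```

e=-2: not odd, acc = 0-1 = -1
e=14: not odd, acc = (-1)-1 = -2
e=10: not odd, acc = (-2)-1 = -3
e=1: odd, acc = (-3)*2+1 = -5
e=12: not odd, acc = (-5)-1 = -6
e=-1: odd, acc = (-6)*2+(-1) = -13
e=10: not odd, acc = (-13)-1 = -14
e=11: odd, acc = (-14)*2+11 = -17
e=-1: odd, acc = (-17)*2+(-1) = -35

-35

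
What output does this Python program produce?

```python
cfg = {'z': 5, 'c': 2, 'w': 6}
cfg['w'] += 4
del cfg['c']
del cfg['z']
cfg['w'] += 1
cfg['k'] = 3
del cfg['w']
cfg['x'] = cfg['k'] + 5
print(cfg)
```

{'k': 3, 'x': 8}

cfg['w'] = 6+4 = 10 → {'z': 5, 'c': 2, 'w': 10}
del 'c' → {'z': 5, 'w': 10}
del 'z' → {'w': 10}
cfg['w'] = 10+1 = 11 → {'w': 11}
cfg['k'] = 3 → {'w': 11, 'k': 3}
del 'w' → {'k': 3}
cfg['x'] = cfg['k']+5 = 8 → {'k': 3, 'x': 8}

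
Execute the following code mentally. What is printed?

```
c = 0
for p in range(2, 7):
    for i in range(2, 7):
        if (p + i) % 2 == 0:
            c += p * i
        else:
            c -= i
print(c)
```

p=2,i=2: even sum, c = 0+4 = 4
p=2,i=3: odd sum, c = 4-3 = 1
p=2,i=4: even sum, c = 1+8 = 9
p=2,i=5: odd sum, c = 9-5 = 4
p=2,i=6: even sum, c = 4+12 = 16
p=3,i=2: odd sum, c = 16-2 = 14
p=3,i=3: even sum, c = 14+9 = 23
p=3,i=4: odd sum, c = 23-4 = 19
p=3,i=5: even sum, c = 19+15 = 34
p=3,i=6: odd sum, c = 34-6 = 28
p=4,i=2: even sum, c = 28+8 = 36
p=4,i=3: odd sum, c = 36-3 = 33
p=4,i=4: even sum, c = 33+16 = 49
p=4,i=5: odd sum, c = 49-5 = 44
p=4,i=6: even sum, c = 44+24 = 68
p=5,i=2: odd sum, c = 68-2 = 66
p=5,i=3: even sum, c = 66+15 = 81
p=5,i=4: odd sum, c = 81-4 = 77
p=5,i=5: even sum, c = 77+25 = 102
p=5,i=6: odd sum, c = 102-6 = 96
p=6,i=2: even sum, c = 96+12 = 108
p=6,i=3: odd sum, c = 108-3 = 105
p=6,i=4: even sum, c = 105+24 = 129
p=6,i=5: odd sum, c = 129-5 = 124
p=6,i=6: even sum, c = 124+36 = 160

160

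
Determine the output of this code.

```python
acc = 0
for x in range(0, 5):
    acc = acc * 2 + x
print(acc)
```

x=0: acc = 0*2+0 = 0
x=1: acc = 0*2+1 = 1
x=2: acc = 1*2+2 = 4
x=3: acc = 4*2+3 = 11
x=4: acc = 11*2+4 = 26

26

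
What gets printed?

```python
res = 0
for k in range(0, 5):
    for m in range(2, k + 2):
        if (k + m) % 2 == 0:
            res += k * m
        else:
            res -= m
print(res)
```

k=1,m=2: odd sum, res = 0-2 = -2
k=2,m=2: even sum, res = (-2)+4 = 2
k=2,m=3: odd sum, res = 2-3 = -1
k=3,m=2: odd sum, res = (-1)-2 = -3
k=3,m=3: even sum, res = (-3)+9 = 6
k=3,m=4: odd sum, res = 6-4 = 2
k=4,m=2: even sum, res = 2+8 = 10
k=4,m=3: odd sum, res = 10-3 = 7
k=4,m=4: even sum, res = 7+16 = 23
k=4,m=5: odd sum, res = 23-5 = 18

18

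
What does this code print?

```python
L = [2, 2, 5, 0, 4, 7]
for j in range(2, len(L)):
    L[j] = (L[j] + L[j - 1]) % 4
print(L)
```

[2, 2, 3, 3, 3, 2]

j=2: L[2] = (5+2)%4 = 3 → [2, 2, 3, 0, 4, 7]
j=3: L[3] = (0+3)%4 = 3 → [2, 2, 3, 3, 4, 7]
j=4: L[4] = (4+3)%4 = 3 → [2, 2, 3, 3, 3, 7]
j=5: L[5] = (7+3)%4 = 2 → [2, 2, 3, 3, 3, 2]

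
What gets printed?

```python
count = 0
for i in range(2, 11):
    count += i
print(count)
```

i=2: count = 0+2 = 2
i=3: count = 2+3 = 5
i=4: count = 5+4 = 9
i=5: count = 9+5 = 14
i=6: count = 14+6 = 20
i=7: count = 20+7 = 27
i=8: count = 27+8 = 35
i=9: count = 35+9 = 44
i=10: count = 44+10 = 54

54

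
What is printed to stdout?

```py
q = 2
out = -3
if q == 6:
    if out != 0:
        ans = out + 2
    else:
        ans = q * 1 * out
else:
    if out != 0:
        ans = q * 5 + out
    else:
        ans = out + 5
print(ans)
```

7

q=2, out=-3
q == 6 is False; out != 0 is True
→ ans = q * 5 + out = 7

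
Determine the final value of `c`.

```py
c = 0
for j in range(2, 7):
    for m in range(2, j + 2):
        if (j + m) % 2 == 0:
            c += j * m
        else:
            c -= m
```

j=2,m=2: even sum, c = 0+4 = 4
j=2,m=3: odd sum, c = 4-3 = 1
j=3,m=2: odd sum, c = 1-2 = -1
j=3,m=3: even sum, c = (-1)+9 = 8
j=3,m=4: odd sum, c = 8-4 = 4
j=4,m=2: even sum, c = 4+8 = 12
j=4,m=3: odd sum, c = 12-3 = 9
j=4,m=4: even sum, c = 9+16 = 25
j=4,m=5: odd sum, c = 25-5 = 20
j=5,m=2: odd sum, c = 20-2 = 18
j=5,m=3: even sum, c = 18+15 = 33
j=5,m=4: odd sum, c = 33-4 = 29
j=5,m=5: even sum, c = 29+25 = 54
j=5,m=6: odd sum, c = 54-6 = 48
j=6,m=2: even sum, c = 48+12 = 60
j=6,m=3: odd sum, c = 60-3 = 57
j=6,m=4: even sum, c = 57+24 = 81
j=6,m=5: odd sum, c = 81-5 = 76
j=6,m=6: even sum, c = 76+36 = 112
j=6,m=7: odd sum, c = 112-7 = 105

105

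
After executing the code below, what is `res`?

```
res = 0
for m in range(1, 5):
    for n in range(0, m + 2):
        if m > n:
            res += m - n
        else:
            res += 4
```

52

m=1,n=0: 1>0, res = 0+1 = 1
m=1,n=1: not 1>1, res = 1+4 = 5
m=1,n=2: not 1>2, res = 5+4 = 9
m=2,n=0: 2>0, res = 9+2 = 11
m=2,n=1: 2>1, res = 11+1 = 12
m=2,n=2: not 2>2, res = 12+4 = 16
m=2,n=3: not 2>3, res = 16+4 = 20
m=3,n=0: 3>0, res = 20+3 = 23
m=3,n=1: 3>1, res = 23+2 = 25
m=3,n=2: 3>2, res = 25+1 = 26
m=3,n=3: not 3>3, res = 26+4 = 30
m=3,n=4: not 3>4, res = 30+4 = 34
m=4,n=0: 4>0, res = 34+4 = 38
m=4,n=1: 4>1, res = 38+3 = 41
m=4,n=2: 4>2, res = 41+2 = 43
m=4,n=3: 4>3, res = 43+1 = 44
m=4,n=4: not 4>4, res = 44+4 = 48
m=4,n=5: not 4>5, res = 48+4 = 52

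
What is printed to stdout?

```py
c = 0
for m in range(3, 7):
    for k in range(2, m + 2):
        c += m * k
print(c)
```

m=3,k=2: c = 0+6 = 6
m=3,k=3: c = 6+9 = 15
m=3,k=4: c = 15+12 = 27
m=4,k=2: c = 27+8 = 35
m=4,k=3: c = 35+12 = 47
m=4,k=4: c = 47+16 = 63
m=4,k=5: c = 63+20 = 83
m=5,k=2: c = 83+10 = 93
m=5,k=3: c = 93+15 = 108
m=5,k=4: c = 108+20 = 128
m=5,k=5: c = 128+25 = 153
m=5,k=6: c = 153+30 = 183
m=6,k=2: c = 183+12 = 195
m=6,k=3: c = 195+18 = 213
m=6,k=4: c = 213+24 = 237
m=6,k=5: c = 237+30 = 267
m=6,k=6: c = 267+36 = 303
m=6,k=7: c = 303+42 = 345

345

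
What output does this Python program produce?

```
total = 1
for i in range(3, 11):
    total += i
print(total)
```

i=3: total = 1+3 = 4
i=4: total = 4+4 = 8
i=5: total = 8+5 = 13
i=6: total = 13+6 = 19
i=7: total = 19+7 = 26
i=8: total = 26+8 = 34
i=9: total = 34+9 = 43
i=10: total = 43+10 = 53

53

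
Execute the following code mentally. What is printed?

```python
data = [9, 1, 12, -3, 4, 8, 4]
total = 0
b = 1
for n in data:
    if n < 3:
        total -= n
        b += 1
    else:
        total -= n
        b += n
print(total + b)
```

n=9: not <3, total = 0-9 = -9; b=10
n=1: <3, total = (-9)-1 = -10; b=11
n=12: not <3, total = (-10)-12 = -22; b=23
n=-3: <3, total = (-22)-(-3) = -19; b=24
n=4: not <3, total = (-19)-4 = -23; b=28
n=8: not <3, total = (-23)-8 = -31; b=36
n=4: not <3, total = (-31)-4 = -35; b=40
total+b = (-35)+40 = 5

5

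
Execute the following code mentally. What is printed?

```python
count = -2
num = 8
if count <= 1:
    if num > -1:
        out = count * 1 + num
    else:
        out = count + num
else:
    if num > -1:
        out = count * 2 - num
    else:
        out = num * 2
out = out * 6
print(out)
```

36

count=-2, num=8
count <= 1 is True; num > -1 is True
→ out = count * 1 + num = 6
out = 6*6 = 36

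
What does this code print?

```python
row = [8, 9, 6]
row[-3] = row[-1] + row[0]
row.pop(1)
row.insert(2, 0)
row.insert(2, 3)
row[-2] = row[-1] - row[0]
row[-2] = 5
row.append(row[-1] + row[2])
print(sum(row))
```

row[-3] = row[-1]+row[0] = 6+8 = 14 → [14, 9, 6]
pop(1) removes 9 → [14, 6]
insert 0 at 2 → [14, 6, 0]
insert 3 at 2 → [14, 6, 3, 0]
row[-2] = row[-1]-row[0] = 0-14 = -14 → [14, 6, -14, 0]
row[-2] = 5 → [14, 6, 5, 0]
append row[-1]+row[2] = 0+5 = 5 → [14, 6, 5, 0, 5]
sum = 30

30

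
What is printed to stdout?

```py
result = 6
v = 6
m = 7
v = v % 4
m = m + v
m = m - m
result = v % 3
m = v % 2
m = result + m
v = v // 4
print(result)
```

v = 6%4 = 2
m = 7+2 = 9
m = 9-9 = 0
result = 2%3 = 2
m = 2%2 = 0
m = 2+0 = 2
v = 2//4 = 0

2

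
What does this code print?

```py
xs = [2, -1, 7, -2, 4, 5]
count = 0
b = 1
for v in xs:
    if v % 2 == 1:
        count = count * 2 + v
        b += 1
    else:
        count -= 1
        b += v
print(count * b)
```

24

v=2: not odd, count = 0-1 = -1; b=3
v=-1: odd, count = (-1)*2+(-1) = -3; b=4
v=7: odd, count = (-3)*2+7 = 1; b=5
v=-2: not odd, count = 1-1 = 0; b=3
v=4: not odd, count = 0-1 = -1; b=7
v=5: odd, count = (-1)*2+5 = 3; b=8
count*b = 3*8 = 24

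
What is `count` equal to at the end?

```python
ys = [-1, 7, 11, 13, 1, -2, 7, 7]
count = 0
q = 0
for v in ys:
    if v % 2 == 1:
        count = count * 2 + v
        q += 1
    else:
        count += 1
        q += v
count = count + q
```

v=-1: odd, count = 0*2+(-1) = -1; q=1
v=7: odd, count = (-1)*2+7 = 5; q=2
v=11: odd, count = 5*2+11 = 21; q=3
v=13: odd, count = 21*2+13 = 55; q=4
v=1: odd, count = 55*2+1 = 111; q=5
v=-2: not odd, count = 111+1 = 112; q=3
v=7: odd, count = 112*2+7 = 231; q=4
v=7: odd, count = 231*2+7 = 469; q=5
count+q = 469+5 = 474

474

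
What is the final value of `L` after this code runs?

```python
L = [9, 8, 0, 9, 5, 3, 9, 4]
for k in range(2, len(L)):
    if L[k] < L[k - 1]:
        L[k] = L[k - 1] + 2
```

k=2: 0<8, L[2] = 8+2 = 10 → [9, 8, 10, 9, 5, 3, 9, 4]
k=3: 9<10, L[3] = 10+2 = 12 → [9, 8, 10, 12, 5, 3, 9, 4]
k=4: 5<12, L[4] = 12+2 = 14 → [9, 8, 10, 12, 14, 3, 9, 4]
k=5: 3<14, L[5] = 14+2 = 16 → [9, 8, 10, 12, 14, 16, 9, 4]
k=6: 9<16, L[6] = 16+2 = 18 → [9, 8, 10, 12, 14, 16, 18, 4]
k=7: 4<18, L[7] = 18+2 = 20 → [9, 8, 10, 12, 14, 16, 18, 20]

[9, 8, 10, 12, 14, 16, 18, 20]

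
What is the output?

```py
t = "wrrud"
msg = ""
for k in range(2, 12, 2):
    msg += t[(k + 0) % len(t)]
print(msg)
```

k=2: add t[2]='r' → 'r'
k=4: add t[4]='d' → 'rd'
k=6: add t[1]='r' → 'rdr'
k=8: add t[3]='u' → 'rdru'
k=10: add t[0]='w' → 'rdruw'

rdruw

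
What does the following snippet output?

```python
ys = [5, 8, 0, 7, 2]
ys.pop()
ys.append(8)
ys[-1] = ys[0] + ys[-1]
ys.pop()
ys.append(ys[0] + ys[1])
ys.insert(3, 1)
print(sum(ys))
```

pop() removes 2 → [5, 8, 0, 7]
append 8 → [5, 8, 0, 7, 8]
ys[-1] = ys[0]+ys[-1] = 5+8 = 13 → [5, 8, 0, 7, 13]
pop() removes 13 → [5, 8, 0, 7]
append ys[0]+ys[1] = 5+8 = 13 → [5, 8, 0, 7, 13]
insert 1 at 3 → [5, 8, 0, 1, 7, 13]
sum = 34

34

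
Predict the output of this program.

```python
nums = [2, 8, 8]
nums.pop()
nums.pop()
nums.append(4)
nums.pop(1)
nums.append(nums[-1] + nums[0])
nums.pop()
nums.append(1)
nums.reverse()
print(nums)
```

pop() removes 8 → [2, 8]
pop() removes 8 → [2]
append 4 → [2, 4]
pop(1) removes 4 → [2]
append nums[-1]+nums[0] = 2+2 = 4 → [2, 4]
pop() removes 4 → [2]
append 1 → [2, 1]
reverse → [1, 2]

[1, 2]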